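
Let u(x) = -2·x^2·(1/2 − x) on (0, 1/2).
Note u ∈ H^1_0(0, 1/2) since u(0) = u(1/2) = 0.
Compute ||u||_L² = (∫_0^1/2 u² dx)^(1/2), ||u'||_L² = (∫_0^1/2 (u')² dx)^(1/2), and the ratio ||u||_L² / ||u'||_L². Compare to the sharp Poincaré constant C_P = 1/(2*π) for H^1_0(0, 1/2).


||u||_L² / ||u'||_L² = sqrt(14)/28 < C_P = 1/(2*π).

u(x) = -2·x^2·(1/2 − x), so u'(x) = 2*x*(3*x - 1).
u(x) = -2·x^2·(1/2 − x) vanishes at x = 0 and x = 1/2, so u ∈ H^1_0(0, 1/2). Differentiate via the product rule and integrate the resulting polynomials term by term.
  ∫_0^1/2 u² dx = ∫_0^1/2 (4*x^6 - 4*x^5 + x^4) dx. Term by term:
    ∫_0^1/2 4*x^6 dx = 1/224;  ∫_0^1/2 -4*x^5 dx = -1/96;  ∫_0^1/2 x^4 dx = 1/160.
  Sum: 1/224 − 1/96 + 1/160 = 1/3360.
  ∫_0^1/2 (u')² dx = ∫_0^1/2 (36*x^4 - 24*x^3 + 4*x^2) dx. Term by term:
    ∫_0^1/2 36*x^4 dx = 9/40;  ∫_0^1/2 -24*x^3 dx = -3/8;  ∫_0^1/2 4*x^2 dx = 1/6.
  Sum: 9/40 − 3/8 + 1/6 = 1/60.
∫_0^1/2 u² dx = 1/3360, so ||u||_L² = sqrt(210)/840.
∫_0^1/2 (u')² dx = 1/60, so ||u'||_L² = sqrt(15)/30.
Ratio ||u||_L² / ||u'||_L² = sqrt(14)/28.
Sharp Poincaré constant on H^1_0(0, 1/2) is C_P = L/π = 1/(2*π), achieved by sin(2*π·x).
A polynomial bump cannot attain the sharp Poincaré constant (only the first sine eigenfunction does), so the ratio is strictly less than C_P, consistent with ||u||_L² ≤ C_P ||u'||_L².


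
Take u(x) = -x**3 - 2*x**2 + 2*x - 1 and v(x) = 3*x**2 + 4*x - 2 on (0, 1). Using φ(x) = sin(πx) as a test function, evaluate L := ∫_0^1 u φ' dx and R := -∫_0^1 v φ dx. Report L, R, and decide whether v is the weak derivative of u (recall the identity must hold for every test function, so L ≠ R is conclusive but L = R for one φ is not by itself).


LHS = -12/π^3 + 3/π, RHS = -3/π + 12/π^3. No, v is not the weak derivative of u.

u(x) = -x**3 - 2*x**2 + 2*x - 1, classical derivative u'(x) = -3*x**2 - 4*x + 2.
φ(x) = sin(πx), so φ'(x) = π*cos(π*x).
Note φ(0) = φ(1) = 0, so the boundary term u·φ vanishes.
LHS = ∫_0^1 u(x) φ'(x) dx = ∫_0^1 (-π*x^3*cos(π*x) - 2*π*x^2*cos(π*x) + 2*π*x*cos(π*x) - π*cos(π*x)) dx. Term by term:
  ∫_0^1 -π*cos(π*x) dx = 0;  ∫_0^1 -π*x^3*cos(π*x) dx = -12/π^3 + 3/π;  ∫_0^1 -2*π*x^2*cos(π*x) dx = 4/π;
  ∫_0^1 2*π*x*cos(π*x) dx = -4/π.
Sum: 0 + -12/π^3 + 3/π + 4/π − 4/π = -12/π^3 + 3/π.
So LHS = -12/π^3 + 3/π.
∫_0^1 v(x) φ(x) dx = ∫_0^1 (3*x^2*sin(π*x) + 4*x*sin(π*x) - 2*sin(π*x)) dx. Term by term:
  ∫_0^1 -2*sin(π*x) dx = -4/π;  ∫_0^1 3*x^2*sin(π*x) dx = -12/π^3 + 3/π;  ∫_0^1 4*x*sin(π*x) dx = 4/π.
Sum: -4/π + -12/π^3 + 3/π + 4/π = -12/π^3 + 3/π.
So RHS = -∫_0^1 v(x) φ(x) dx = -3/π + 12/π^3.
LHS − RHS = -24/π^3 + 6/π ≠ 0, so the identity fails.
(For a valid weak derivative the identity must hold for EVERY test function, in particular this one. The failure shows v is NOT the weak derivative of u.)
Correct weak derivative would be u'(x) = -3*x**2 - 4*x + 2.


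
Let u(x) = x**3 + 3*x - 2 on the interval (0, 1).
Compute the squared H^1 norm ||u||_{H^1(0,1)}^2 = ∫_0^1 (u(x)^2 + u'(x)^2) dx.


||u||_{H^1}^2 = 127/7

The H^1 norm (squared) on an interval (0, L) is
  ||u||_{H^1}^2 = ∫_0^L u(x)^2 dx + ∫_0^L u'(x)^2 dx.
Compute u'(x) = 3*x**2 + 3.
Then u(x)^2 = x**6 + 6*x**4 - 4*x**3 + 9*x**2 - 12*x + 4 and u'(x)^2 = 9*x**4 + 18*x**2 + 9.
Integrate each monomial from 0 to 1 using ∫_0^1 c·x^n dx = c·1^(n+1)/(n+1):
  ∫_0^1 u(x)^2 dx = ∫_0^1 (x^6 + 6*x^4 - 4*x^3 + 9*x^2 - 12*x + 4) dx. Term by term:
    ∫_0^1 x^6 dx = 1/7;  ∫_0^1 6*x^4 dx = 6/5;  ∫_0^1 -4*x^3 dx = -1;
    ∫_0^1 9*x^2 dx = 3;  ∫_0^1 -12*x dx = -6;  ∫_0^1 4 dx = 4.
  Sum: 1/7 + 6/5 − 1 + 3 − 6 + 4 = 47/35.
  ∫_0^1 u'(x)^2 dx = ∫_0^1 (9*x^4 + 18*x^2 + 9) dx. Term by term:
    ∫_0^1 9*x^4 dx = 9/5;  ∫_0^1 18*x^2 dx = 6;  ∫_0^1 9 dx = 9.
  Sum: 9/5 + 6 + 9 = 84/5.
Adding: ||u||_{H^1}^2 = 47/35 + 84/5 = 127/7.


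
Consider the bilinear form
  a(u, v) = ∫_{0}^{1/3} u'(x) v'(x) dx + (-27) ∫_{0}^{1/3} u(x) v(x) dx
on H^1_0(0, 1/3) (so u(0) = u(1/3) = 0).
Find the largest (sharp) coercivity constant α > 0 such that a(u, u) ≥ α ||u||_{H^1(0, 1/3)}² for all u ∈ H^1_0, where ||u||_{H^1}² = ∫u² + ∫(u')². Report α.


α = 9*(-3 + π^2)/(1 + 9*π^2)

Coercivity of a(·,·) on H^1_0(0, 1/3) means a(u, u) ≥ α ||u||_{H^1}² for every u ∈ H^1_0.
The interval has length L = 1/3, and Poincaré/coercivity depend only on L. Here a(u, u) = ∫(u')² + (-27)·∫u².
Here c = -27 < 0 with |c| < (π/L)² = 9*π^2, so coercivity still holds. The condition a(u,u) ≥ α||u||_{H^1}² reads (1−α)∫(u')² ≥ (α−c)∫u². Any admissible α is ≤ 1 (rapidly oscillating u have ∫u²/∫(u')² → 0), and α = 1 would force 0 ≥ (1−c)∫u², impossible since c < 1; so 1−α > 0. By the sharp Poincaré inequality on H^1_0 of an interval of length L, ∫(u')² ≥ (π/L)²∫u² with equality for the first sine mode sin(π(x−x₀)/L) (x₀ the left endpoint), so the inequality holds for all u iff (1−α)(π/L)² ≥ α − c, i.e. α ≤ ((π/L)² + c)/((π/L)² + 1) = (1 + c(L/π)²)/(1 + (L/π)²). (Direct route, valid since c ≤ 0: Poincaré gives c∫u² ≥ c(L/π)²∫(u')², so a(u,u) ≥ (1 + c(L/π)²)∫(u')², while ||u||_{H^1}² ≤ (1 + (L/π)²)∫(u')²; dividing yields the same α.) With (π/L)² = 9*π^2 and c = -27, the largest admissible constant is α = ((π/L)² + c)/((π/L)² + 1).
Simplifying, α = 9*(-3 + π^2)/(1 + 9*π^2).


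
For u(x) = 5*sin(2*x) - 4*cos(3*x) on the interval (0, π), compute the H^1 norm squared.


||u||_{H^1(0,π)}^2 = 320 + 285*π/2

u'(x) = 12*sin(3*x) + 10*cos(2*x).
Expand u² and (u')² and integrate term by term on (0, π), using: for integers n ≥ 1, ∫_0^π sin²(nx) dx = ∫_0^π cos²(nx) dx = π/2; for n ≠ n', ∫_0^π sin(nx)sin(n'x) dx = ∫_0^π cos(nx)cos(n'x) dx = 0; and by product-to-sum, ∫_0^π sin(nx)cos(n'x) dx = ½∫_0^π [sin((n+n')x) + sin((n−n')x)] dx, which is 0 when n+n' is even and 2n/(n²−n'²) when n+n' is odd (it need not vanish on (0, π)).
  u² squared terms: (-4)²·∫cos(3x)² dx = 16·π/2 = 8*π;  (5)²·∫sin(2x)² dx = 25·π/2 = 25*π/2.
  u² cross terms: 2·(-4)·(5)·∫cos(3x)·sin(2x) dx = -40·(-4/5) = 32.
  So ∫_0^π u² dx = 8*π + 25*π/2 + 32 = 32 + 41*π/2.
  (u')² squared terms: (10)²·∫cos(2x)² dx = 100·π/2 = 50*π;  (12)²·∫sin(3x)² dx = 144·π/2 = 72*π.
  (u')² cross terms: 2·(10)·(12)·∫cos(2x)·sin(3x) dx = 240·(6/5) = 288.
  So ∫_0^π (u')² dx = 50*π + 72*π + 288 = 288 + 122*π.
||u||_{H^1}^2 = (32 + 41*π/2) + (288 + 122*π) = 320 + 285*π/2.


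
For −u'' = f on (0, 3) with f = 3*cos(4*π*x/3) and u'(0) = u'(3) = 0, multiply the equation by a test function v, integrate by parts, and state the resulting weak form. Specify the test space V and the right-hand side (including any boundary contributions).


V = H^1(0, 3) (no boundary constraint on v; u is determined up to an additive constant); weak form: ∫_0^3 u'v' dx = ∫_0^3 (3*cos(4*π*x/3)) v dx for all v ∈ V.

Multiply both sides by a test function v and integrate from 0 to 3:
  ∫_0^3 −u''(x) v(x) dx = ∫_0^3 f(x) v(x) dx.
Integrate the LHS by parts once:
  ∫_0^3 −u'' v dx = −[u'(x) v(x)]_0^3 + ∫_0^3 u'(x) v'(x) dx.
Thus ∫_0^3 u'(x) v'(x) dx = ∫_0^3 f(x) v(x) dx + [u'(x) v(x)]_0^3.
Choose V so that boundary terms are either known or forced to vanish.
u has homogeneous Neumann: u'(0) = u'(3) = 0. So [u' v]_0^3 = 0·v(3) − 0·v(0) = 0 for any v; take V = H^1(0, 3).
Weak formulation: find u (satisfying any essential BC) such that ∫_0^3 u'(x) v'(x) dx = ∫_0^3 f v dx for all v ∈ V (homogeneous Neumann, so boundary terms vanish).
Substituting f(x) = 3*cos(4*π*x/3), the right-hand side is ∫_0^3 (3*cos(4*π*x/3)) v dx.
Compatibility check (pure Neumann): taking v ≡ 1 ∈ V gives 0 = ∫_0^3 f dx + (0) − (0), i.e. ∫_0^3 f dx must equal u'(0) − u'(3) = 0. Indeed ∫_0^3 (3*cos(4*π*x/3)) dx = 0, so the data are compatible. The solution is then unique only up to an additive constant (fix it e.g. by requiring ∫_0^3 u dx = 0).


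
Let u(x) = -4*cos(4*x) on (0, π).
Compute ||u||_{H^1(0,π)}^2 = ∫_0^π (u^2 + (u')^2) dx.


||u||_{H^1(0,π)}^2 = 136*π

u'(x) = 16*sin(4*x).
Expand u² and (u')² and integrate term by term on (0, π), using: for integers n ≥ 1, ∫_0^π sin²(nx) dx = ∫_0^π cos²(nx) dx = π/2; for n ≠ n', ∫_0^π sin(nx)sin(n'x) dx = ∫_0^π cos(nx)cos(n'x) dx = 0; and by product-to-sum, ∫_0^π sin(nx)cos(n'x) dx = ½∫_0^π [sin((n+n')x) + sin((n−n')x)] dx, which is 0 when n+n' is even and 2n/(n²−n'²) when n+n' is odd (it need not vanish on (0, π)).
  u² squared terms: (-4)²·∫cos(4x)² dx = 16·π/2 = 8*π.
  So ∫_0^π u² dx = 8*π.
  (u')² squared terms: (16)²·∫sin(4x)² dx = 256·π/2 = 128*π.
  So ∫_0^π (u')² dx = 128*π.
||u||_{H^1}^2 = (8*π) + (128*π) = 136*π.


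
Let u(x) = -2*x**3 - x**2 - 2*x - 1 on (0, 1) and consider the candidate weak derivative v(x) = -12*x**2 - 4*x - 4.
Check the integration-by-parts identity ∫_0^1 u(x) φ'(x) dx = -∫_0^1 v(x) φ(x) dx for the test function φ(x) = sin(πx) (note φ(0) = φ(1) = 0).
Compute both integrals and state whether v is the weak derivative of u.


LHS = -24/π^3 + 12/π, RHS = -48/π^3 + 24/π. No, v is not the weak derivative of u.

u(x) = -2*x**3 - x**2 - 2*x - 1, classical derivative u'(x) = -6*x**2 - 2*x - 2.
φ(x) = sin(πx), so φ'(x) = π*cos(π*x).
Note φ(0) = φ(1) = 0, so the boundary term u·φ vanishes.
LHS = ∫_0^1 u(x) φ'(x) dx = ∫_0^1 (-2*π*x^3*cos(π*x) - π*x^2*cos(π*x) - 2*π*x*cos(π*x) - π*cos(π*x)) dx. Term by term:
  ∫_0^1 -π*cos(π*x) dx = 0;  ∫_0^1 -π*x^2*cos(π*x) dx = 2/π;  ∫_0^1 -2*π*x*cos(π*x) dx = 4/π;
  ∫_0^1 -2*π*x^3*cos(π*x) dx = -24/π^3 + 6/π.
Sum: 0 + 2/π + 4/π + -24/π^3 + 6/π = -24/π^3 + 12/π.
So LHS = -24/π^3 + 12/π.
∫_0^1 v(x) φ(x) dx = ∫_0^1 (-12*x^2*sin(π*x) - 4*x*sin(π*x) - 4*sin(π*x)) dx. Term by term:
  ∫_0^1 -4*sin(π*x) dx = -8/π;  ∫_0^1 -12*x^2*sin(π*x) dx = -12/π + 48/π^3;  ∫_0^1 -4*x*sin(π*x) dx = -4/π.
Sum: -8/π + -12/π + 48/π^3 − 4/π = -24/π + 48/π^3.
So RHS = -∫_0^1 v(x) φ(x) dx = -48/π^3 + 24/π.
LHS − RHS = -12/π + 24/π^3 ≠ 0, so the identity fails.
(For a valid weak derivative the identity must hold for EVERY test function, in particular this one. The failure shows v is NOT the weak derivative of u.)
Correct weak derivative would be u'(x) = -6*x**2 - 2*x - 2.


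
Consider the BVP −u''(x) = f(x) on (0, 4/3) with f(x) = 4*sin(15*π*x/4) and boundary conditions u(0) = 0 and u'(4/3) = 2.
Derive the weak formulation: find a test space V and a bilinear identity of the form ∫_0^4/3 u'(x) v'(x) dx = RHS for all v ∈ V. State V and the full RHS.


V = {v ∈ H^1(0, 4/3) : v(0) = 0} (test functions vanish at x = 0 where u is specified); weak form: ∫_0^4/3 u'v' dx = ∫_0^4/3 (4*sin(15*π*x/4)) v dx + 2·v(4/3) for all v ∈ V.

Multiply both sides by a test function v and integrate from 0 to 4/3:
  ∫_0^4/3 −u''(x) v(x) dx = ∫_0^4/3 f(x) v(x) dx.
Integrate the LHS by parts once:
  ∫_0^4/3 −u'' v dx = −[u'(x) v(x)]_0^4/3 + ∫_0^4/3 u'(x) v'(x) dx.
Thus ∫_0^4/3 u'(x) v'(x) dx = ∫_0^4/3 f(x) v(x) dx + [u'(x) v(x)]_0^4/3.
Choose V so that boundary terms are either known or forced to vanish.
Mixed BC: u(0) = 0 (Dirichlet) and u'(4/3) = 2 (Neumann). Define V = {v ∈ H^1(0, 4/3) : v(0) = 0}. Then [u' v]_0^4/3 = u'(4/3)·v(4/3) − u'(0)·0 = 2·v(4/3).
Weak formulation: find u (satisfying any essential BC) such that ∫_0^4/3 u'(x) v'(x) dx = ∫_0^4/3 f v dx + 2·v(4/3) for all v ∈ V (Dirichlet at 0 absorbed into V; Neumann datum at x = 4/3 contributes the boundary term).
Substituting f(x) = 4*sin(15*π*x/4), the right-hand side is ∫_0^4/3 (4*sin(15*π*x/4)) v dx + 2·v(4/3).


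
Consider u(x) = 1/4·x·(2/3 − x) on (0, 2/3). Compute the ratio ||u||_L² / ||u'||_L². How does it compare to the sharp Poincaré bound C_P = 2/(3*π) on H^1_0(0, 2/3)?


||u||_L² / ||u'||_L² = sqrt(10)/15 < C_P = 2/(3*π).

u(x) = 1/4·x·(2/3 − x), so u'(x) = 1/6 - x/2.
u(x) = 1/4·x·(2/3 − x) vanishes at x = 0 and x = 2/3, so u ∈ H^1_0(0, 2/3). Differentiate via the product rule and integrate the resulting polynomials term by term.
  ∫_0^2/3 u² dx = ∫_0^2/3 (x^4/16 - x^3/12 + x^2/36) dx. Term by term:
    ∫_0^2/3 x^4/16 dx = 2/1215;  ∫_0^2/3 -x^3/12 dx = -1/243;  ∫_0^2/3 x^2/36 dx = 2/729.
  Sum: 2/1215 − 1/243 + 2/729 = 1/3645.
  ∫_0^2/3 (u')² dx = ∫_0^2/3 (x^2/4 - x/6 + 1/36) dx. Term by term:
    ∫_0^2/3 x^2/4 dx = 2/81;  ∫_0^2/3 -x/6 dx = -1/27;  ∫_0^2/3 1/36 dx = 1/54.
  Sum: 2/81 − 1/27 + 1/54 = 1/162.
∫_0^2/3 u² dx = 1/3645, so ||u||_L² = sqrt(5)/135.
∫_0^2/3 (u')² dx = 1/162, so ||u'||_L² = sqrt(2)/18.
Ratio ||u||_L² / ||u'||_L² = sqrt(10)/15.
Sharp Poincaré constant on H^1_0(0, 2/3) is C_P = L/π = 2/(3*π), achieved by sin(3*π/2·x).
A polynomial bump cannot attain the sharp Poincaré constant (only the first sine eigenfunction does), so the ratio is strictly less than C_P, consistent with ||u||_L² ≤ C_P ||u'||_L².


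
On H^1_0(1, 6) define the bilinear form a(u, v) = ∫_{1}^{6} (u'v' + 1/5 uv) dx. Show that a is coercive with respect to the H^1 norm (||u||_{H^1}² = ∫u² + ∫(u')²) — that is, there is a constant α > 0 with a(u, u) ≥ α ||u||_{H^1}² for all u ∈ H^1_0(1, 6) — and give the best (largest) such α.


α = (5 + π^2)/(π^2 + 25)

Coercivity of a(·,·) on H^1_0(1, 6) means a(u, u) ≥ α ||u||_{H^1}² for every u ∈ H^1_0.
The interval has length L = 5, and Poincaré/coercivity depend only on L. Here a(u, u) = ∫(u')² + (1/5)·∫u².
Here 0 < c = 1/5 < 1. The condition a(u,u) ≥ α||u||_{H^1}² reads (1−α)∫(u')² ≥ (α−c)∫u². Any admissible α is ≤ 1 (rapidly oscillating u have ∫u²/∫(u')² → 0), and α = 1 would force 0 ≥ (1−c)∫u², impossible since c < 1; so 1−α > 0. By the sharp Poincaré inequality on H^1_0 of an interval of length L, ∫(u')² ≥ (π/L)²∫u² with equality for the first sine mode sin(π(x−x₀)/L) (x₀ the left endpoint), so the inequality holds for all u iff (1−α)(π/L)² ≥ α − c, i.e. α ≤ ((π/L)² + c)/((π/L)² + 1) = (1 + c(L/π)²)/(1 + (L/π)²). With (π/L)² = π^2/25 and c = 1/5, the largest admissible constant is α = ((π/L)² + c)/((π/L)² + 1).
Simplifying, α = (5 + π^2)/(π^2 + 25).


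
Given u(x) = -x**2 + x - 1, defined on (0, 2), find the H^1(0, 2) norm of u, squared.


||u||_{H^1}^2 = 136/15

The H^1 norm (squared) on an interval (0, L) is
  ||u||_{H^1}^2 = ∫_0^L u(x)^2 dx + ∫_0^L u'(x)^2 dx.
Compute u'(x) = 1 - 2*x.
Then u(x)^2 = x**4 - 2*x**3 + 3*x**2 - 2*x + 1 and u'(x)^2 = 4*x**2 - 4*x + 1.
Integrate each monomial from 0 to 2 using ∫_0^2 c·x^n dx = c·2^(n+1)/(n+1):
  ∫_0^2 u(x)^2 dx = ∫_0^2 (x^4 - 2*x^3 + 3*x^2 - 2*x + 1) dx. Term by term:
    ∫_0^2 x^4 dx = 32/5;  ∫_0^2 -2*x^3 dx = -8;  ∫_0^2 3*x^2 dx = 8;
    ∫_0^2 -2*x dx = -4;  ∫_0^2 1 dx = 2.
  Sum: 32/5 − 8 + 8 − 4 + 2 = 22/5.
  ∫_0^2 u'(x)^2 dx = ∫_0^2 (4*x^2 - 4*x + 1) dx. Term by term:
    ∫_0^2 4*x^2 dx = 32/3;  ∫_0^2 -4*x dx = -8;  ∫_0^2 1 dx = 2.
  Sum: 32/3 − 8 + 2 = 14/3.
Adding: ||u||_{H^1}^2 = 22/5 + 14/3 = 136/15.


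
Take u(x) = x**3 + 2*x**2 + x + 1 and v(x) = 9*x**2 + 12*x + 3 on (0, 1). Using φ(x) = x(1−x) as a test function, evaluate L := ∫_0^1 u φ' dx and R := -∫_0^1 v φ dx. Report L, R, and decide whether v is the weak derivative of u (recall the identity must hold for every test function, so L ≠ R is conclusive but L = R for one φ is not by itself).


LHS = -13/20, RHS = -39/20. No, v is not the weak derivative of u.

u(x) = x**3 + 2*x**2 + x + 1, classical derivative u'(x) = 3*x**2 + 4*x + 1.
φ(x) = x(1−x), so φ'(x) = 1 - 2*x.
Note φ(0) = φ(1) = 0, so the boundary term u·φ vanishes.
LHS = ∫_0^1 u(x) φ'(x) dx = ∫_0^1 (-2*x^4 - 3*x^3 - x + 1) dx. Term by term:
  ∫_0^1 -2*x^4 dx = -2/5;  ∫_0^1 -3*x^3 dx = -3/4;  ∫_0^1 -x dx = -1/2;
  ∫_0^1 1 dx = 1.
Sum: -2/5 − 3/4 − 1/2 + 1 = -13/20.
So LHS = -13/20.
∫_0^1 v(x) φ(x) dx = ∫_0^1 (-9*x^4 - 3*x^3 + 9*x^2 + 3*x) dx. Term by term:
  ∫_0^1 -9*x^4 dx = -9/5;  ∫_0^1 -3*x^3 dx = -3/4;  ∫_0^1 9*x^2 dx = 3;
  ∫_0^1 3*x dx = 3/2.
Sum: -9/5 − 3/4 + 3 + 3/2 = 39/20.
So RHS = -∫_0^1 v(x) φ(x) dx = -39/20.
LHS − RHS = 13/10 ≠ 0, so the identity fails.
(For a valid weak derivative the identity must hold for EVERY test function, in particular this one. The failure shows v is NOT the weak derivative of u.)
Correct weak derivative would be u'(x) = 3*x**2 + 4*x + 1.


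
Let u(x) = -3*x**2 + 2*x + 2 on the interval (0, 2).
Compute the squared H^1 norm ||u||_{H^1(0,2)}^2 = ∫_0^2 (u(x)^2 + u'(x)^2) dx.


||u||_{H^1}^2 = 1024/15

The H^1 norm (squared) on an interval (0, L) is
  ||u||_{H^1}^2 = ∫_0^L u(x)^2 dx + ∫_0^L u'(x)^2 dx.
Compute u'(x) = 2 - 6*x.
Then u(x)^2 = 9*x**4 - 12*x**3 - 8*x**2 + 8*x + 4 and u'(x)^2 = 36*x**2 - 24*x + 4.
Integrate each monomial from 0 to 2 using ∫_0^2 c·x^n dx = c·2^(n+1)/(n+1):
  ∫_0^2 u(x)^2 dx = ∫_0^2 (9*x^4 - 12*x^3 - 8*x^2 + 8*x + 4) dx. Term by term:
    ∫_0^2 9*x^4 dx = 288/5;  ∫_0^2 -12*x^3 dx = -48;  ∫_0^2 -8*x^2 dx = -64/3;
    ∫_0^2 8*x dx = 16;  ∫_0^2 4 dx = 8.
  Sum: 288/5 − 48 − 64/3 + 16 + 8 = 184/15.
  ∫_0^2 u'(x)^2 dx = ∫_0^2 (36*x^2 - 24*x + 4) dx. Term by term:
    ∫_0^2 36*x^2 dx = 96;  ∫_0^2 -24*x dx = -48;  ∫_0^2 4 dx = 8.
  Sum: 96 − 48 + 8 = 56.
Adding: ||u||_{H^1}^2 = 184/15 + 56 = 1024/15.


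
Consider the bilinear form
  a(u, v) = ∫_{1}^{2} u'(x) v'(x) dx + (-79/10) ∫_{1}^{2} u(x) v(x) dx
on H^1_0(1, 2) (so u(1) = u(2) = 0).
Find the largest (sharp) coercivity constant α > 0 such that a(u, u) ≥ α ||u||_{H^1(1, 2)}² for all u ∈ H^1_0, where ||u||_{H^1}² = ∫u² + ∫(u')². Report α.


α = (-79/10 + π^2)/(1 + π^2)

Coercivity of a(·,·) on H^1_0(1, 2) means a(u, u) ≥ α ||u||_{H^1}² for every u ∈ H^1_0.
The interval has length L = 1, and Poincaré/coercivity depend only on L. Here a(u, u) = ∫(u')² + (-79/10)·∫u².
Here c = -79/10 < 0 with |c| < (π/L)² = π^2, so coercivity still holds. The condition a(u,u) ≥ α||u||_{H^1}² reads (1−α)∫(u')² ≥ (α−c)∫u². Any admissible α is ≤ 1 (rapidly oscillating u have ∫u²/∫(u')² → 0), and α = 1 would force 0 ≥ (1−c)∫u², impossible since c < 1; so 1−α > 0. By the sharp Poincaré inequality on H^1_0 of an interval of length L, ∫(u')² ≥ (π/L)²∫u² with equality for the first sine mode sin(π(x−x₀)/L) (x₀ the left endpoint), so the inequality holds for all u iff (1−α)(π/L)² ≥ α − c, i.e. α ≤ ((π/L)² + c)/((π/L)² + 1) = (1 + c(L/π)²)/(1 + (L/π)²). (Direct route, valid since c ≤ 0: Poincaré gives c∫u² ≥ c(L/π)²∫(u')², so a(u,u) ≥ (1 + c(L/π)²)∫(u')², while ||u||_{H^1}² ≤ (1 + (L/π)²)∫(u')²; dividing yields the same α.) With (π/L)² = π^2 and c = -79/10, the largest admissible constant is α = ((π/L)² + c)/((π/L)² + 1).
Simplifying, α = (-79/10 + π^2)/(1 + π^2).


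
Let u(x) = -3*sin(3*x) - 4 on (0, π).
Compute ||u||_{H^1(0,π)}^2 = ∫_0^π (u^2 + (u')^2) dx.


||u||_{H^1(0,π)}^2 = 16 + 61*π

u'(x) = -9*cos(3*x).
Expand u² and (u')² and integrate term by term on (0, π), using: for integers n ≥ 1, ∫_0^π sin²(nx) dx = ∫_0^π cos²(nx) dx = π/2; for n ≠ n', ∫_0^π sin(nx)sin(n'x) dx = ∫_0^π cos(nx)cos(n'x) dx = 0; and by product-to-sum, ∫_0^π sin(nx)cos(n'x) dx = ½∫_0^π [sin((n+n')x) + sin((n−n')x)] dx, which is 0 when n+n' is even and 2n/(n²−n'²) when n+n' is odd (it need not vanish on (0, π)). For the constant mode: ∫_0^π 1 dx = π, ∫_0^π cos(nx) dx = 0, ∫_0^π sin(nx) dx = (1−(−1)^n)/n.
  u² squared terms: (-4)²·∫1 dx = 16·π = 16*π;  (-3)²·∫sin(3x)² dx = 9·π/2 = 9*π/2.
  u² cross terms: 2·(-4)·(-3)·∫1·sin(3x) dx = 24·(2/3) = 16.
  So ∫_0^π u² dx = 16*π + 9*π/2 + 16 = 16 + 41*π/2.
  (u')² squared terms: (-9)²·∫cos(3x)² dx = 81·π/2 = 81*π/2.
  So ∫_0^π (u')² dx = 81*π/2.
||u||_{H^1}^2 = (16 + 41*π/2) + (81*π/2) = 16 + 61*π.


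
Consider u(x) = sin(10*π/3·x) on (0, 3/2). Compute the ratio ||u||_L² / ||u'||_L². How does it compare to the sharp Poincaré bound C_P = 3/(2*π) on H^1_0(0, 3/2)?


||u||_L² / ||u'||_L² = 3/(10*π) < C_P = 3/(2*π).

u(x) = sin(10*π/3·x), so u'(x) = 10*π*cos(10*π*x/3)/3.
Writing u(x) = A·sin(kπx/L) with A = 1 and k = 5, use ∫_0^L sin²(kπx/L) dx = L/2 and ∫_0^L cos²(kπx/L) dx = L/2.
u² = 1·sin²(10*π/3·x) and (u')² = 100*π^2/9·cos²(10*π/3·x), and each of sin², cos² integrates to L/2 = 3/4 over (0, 3/2).
∫_0^3/2 u² dx = 3/4, so ||u||_L² = sqrt(3)/2.
∫_0^3/2 (u')² dx = 25*π^2/3, so ||u'||_L² = 5*sqrt(3)*π/3.
Ratio ||u||_L² / ||u'||_L² = 3/(10*π).
Sharp Poincaré constant on H^1_0(0, 3/2) is C_P = L/π = 3/(2*π), achieved by sin(2*π/3·x).
This is the k = 5 harmonic; the ratio L/(kπ) is strictly less than C_P = L/π, consistent with the sharp inequality ||u||_L² ≤ C_P ||u'||_L².


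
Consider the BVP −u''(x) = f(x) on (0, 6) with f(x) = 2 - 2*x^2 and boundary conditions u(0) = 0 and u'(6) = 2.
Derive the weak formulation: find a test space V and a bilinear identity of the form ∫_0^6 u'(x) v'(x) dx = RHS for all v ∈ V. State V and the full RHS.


V = {v ∈ H^1(0, 6) : v(0) = 0} (test functions vanish at x = 0 where u is specified); weak form: ∫_0^6 u'v' dx = ∫_0^6 (2 - 2*x^2) v dx + 2·v(6) for all v ∈ V.

Multiply both sides by a test function v and integrate from 0 to 6:
  ∫_0^6 −u''(x) v(x) dx = ∫_0^6 f(x) v(x) dx.
Integrate the LHS by parts once:
  ∫_0^6 −u'' v dx = −[u'(x) v(x)]_0^6 + ∫_0^6 u'(x) v'(x) dx.
Thus ∫_0^6 u'(x) v'(x) dx = ∫_0^6 f(x) v(x) dx + [u'(x) v(x)]_0^6.
Choose V so that boundary terms are either known or forced to vanish.
Mixed BC: u(0) = 0 (Dirichlet) and u'(6) = 2 (Neumann). Define V = {v ∈ H^1(0, 6) : v(0) = 0}. Then [u' v]_0^6 = u'(6)·v(6) − u'(0)·0 = 2·v(6).
Weak formulation: find u (satisfying any essential BC) such that ∫_0^6 u'(x) v'(x) dx = ∫_0^6 f v dx + 2·v(6) for all v ∈ V (Dirichlet at 0 absorbed into V; Neumann datum at x = 6 contributes the boundary term).
Substituting f(x) = 2 - 2*x^2, the right-hand side is ∫_0^6 (2 - 2*x^2) v dx + 2·v(6).


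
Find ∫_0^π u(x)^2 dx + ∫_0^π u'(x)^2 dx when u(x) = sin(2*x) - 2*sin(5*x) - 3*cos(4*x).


||u||_{H^1(0,π)}^2 = 680/3 + 131*π

u'(x) = 12*sin(4*x) + 2*cos(2*x) - 10*cos(5*x).
Expand u² and (u')² and integrate term by term on (0, π), using: for integers n ≥ 1, ∫_0^π sin²(nx) dx = ∫_0^π cos²(nx) dx = π/2; for n ≠ n', ∫_0^π sin(nx)sin(n'x) dx = ∫_0^π cos(nx)cos(n'x) dx = 0; and by product-to-sum, ∫_0^π sin(nx)cos(n'x) dx = ½∫_0^π [sin((n+n')x) + sin((n−n')x)] dx, which is 0 when n+n' is even and 2n/(n²−n'²) when n+n' is odd (it need not vanish on (0, π)).
  u² squared terms: (-3)²·∫cos(4x)² dx = 9·π/2 = 9*π/2;  (-2)²·∫sin(5x)² dx = 4·π/2 = 2*π;  (1)²·∫sin(2x)² dx = 1·π/2 = π/2.
  u² cross terms: 2·(-3)·(-2)·∫cos(4x)·sin(5x) dx = 12·(10/9) = 40/3;  2·(-3)·(1)·∫cos(4x)·sin(2x) dx = -6·(0) = 0;  2·(-2)·(1)·∫sin(5x)·sin(2x) dx = -4·(0) = 0.
  So ∫_0^π u² dx = 9*π/2 + 2*π + π/2 + 40/3 + 0 + 0 = 40/3 + 7*π.
  (u')² squared terms: (-10)²·∫cos(5x)² dx = 100·π/2 = 50*π;  (2)²·∫cos(2x)² dx = 4·π/2 = 2*π;  (12)²·∫sin(4x)² dx = 144·π/2 = 72*π.
  (u')² cross terms: 2·(-10)·(2)·∫cos(5x)·cos(2x) dx = -40·(0) = 0;  2·(-10)·(12)·∫cos(5x)·sin(4x) dx = -240·(-8/9) = 640/3;  2·(2)·(12)·∫cos(2x)·sin(4x) dx = 48·(0) = 0.
  So ∫_0^π (u')² dx = 50*π + 2*π + 72*π + 0 + 640/3 + 0 = 640/3 + 124*π.
||u||_{H^1}^2 = (40/3 + 7*π) + (640/3 + 124*π) = 680/3 + 131*π.


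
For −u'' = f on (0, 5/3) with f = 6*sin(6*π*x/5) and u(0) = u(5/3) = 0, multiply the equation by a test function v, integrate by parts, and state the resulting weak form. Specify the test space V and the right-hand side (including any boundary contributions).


V = H^1_0(0, 5/3) (so v(0) = v(5/3) = 0); weak form: ∫_0^5/3 u'v' dx = ∫_0^5/3 (6*sin(6*π*x/5)) v dx for all v ∈ V.

Multiply both sides by a test function v and integrate from 0 to 5/3:
  ∫_0^5/3 −u''(x) v(x) dx = ∫_0^5/3 f(x) v(x) dx.
Integrate the LHS by parts once:
  ∫_0^5/3 −u'' v dx = −[u'(x) v(x)]_0^5/3 + ∫_0^5/3 u'(x) v'(x) dx.
Thus ∫_0^5/3 u'(x) v'(x) dx = ∫_0^5/3 f(x) v(x) dx + [u'(x) v(x)]_0^5/3.
Choose V so that boundary terms are either known or forced to vanish.
u is Dirichlet: u(0) = u(5/3) = 0. Let V = H^1_0(0, 5/3); then v(0) = v(5/3) = 0, and [u' v]_0^5/3 = 0.
Weak formulation: find u (satisfying any essential BC) such that ∫_0^5/3 u'(x) v'(x) dx = ∫_0^5/3 f v dx for all v ∈ V.
Substituting f(x) = 6*sin(6*π*x/5), the right-hand side is ∫_0^5/3 (6*sin(6*π*x/5)) v dx.


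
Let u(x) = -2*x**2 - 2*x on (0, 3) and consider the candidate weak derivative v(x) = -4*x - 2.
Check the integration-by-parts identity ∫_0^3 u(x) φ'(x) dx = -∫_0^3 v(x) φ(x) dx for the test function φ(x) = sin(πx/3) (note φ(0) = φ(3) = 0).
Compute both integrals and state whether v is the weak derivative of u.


LHS = 48/π, RHS = 48/π. Yes, v = u' weakly.

u(x) = -2*x**2 - 2*x, classical derivative u'(x) = -4*x - 2.
φ(x) = sin(πx/3), so φ'(x) = π*cos(π*x/3)/3.
Note φ(0) = φ(3) = 0, so the boundary term u·φ vanishes.
LHS = ∫_0^3 u(x) φ'(x) dx = ∫_0^3 (-2*π*x^2*cos(π*x/3)/3 - 2*π*x*cos(π*x/3)/3) dx. Term by term:
  ∫_0^3 -2*π*x*cos(π*x/3)/3 dx = 12/π;  ∫_0^3 -2*π*x^2*cos(π*x/3)/3 dx = 36/π.
Sum: 12/π + 36/π = 48/π.
So LHS = 48/π.
∫_0^3 v(x) φ(x) dx = ∫_0^3 (-4*x*sin(π*x/3) - 2*sin(π*x/3)) dx. Term by term:
  ∫_0^3 -2*sin(π*x/3) dx = -12/π;  ∫_0^3 -4*x*sin(π*x/3) dx = -36/π.
Sum: -12/π − 36/π = -48/π.
So RHS = -∫_0^3 v(x) φ(x) dx = 48/π.
LHS = RHS, so the identity holds for this test φ.
Moreover u is smooth here and v(x) = u'(x) = -4*x - 2 pointwise, so the identity holds for every test function. Hence v is the weak derivative of u.


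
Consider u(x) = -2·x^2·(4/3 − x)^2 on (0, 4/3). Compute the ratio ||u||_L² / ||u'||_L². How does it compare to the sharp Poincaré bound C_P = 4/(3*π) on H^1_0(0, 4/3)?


||u||_L² / ||u'||_L² = 2*sqrt(3)/9 < C_P = 4/(3*π).

u(x) = -2·x^2·(4/3 − x)^2, so u'(x) = 8*x*(-9*x^2 + 18*x - 8)/9.
u(x) = -2·x^2·(4/3 − x)^2 vanishes at x = 0 and x = 4/3, so u ∈ H^1_0(0, 4/3). Differentiate via the product rule and integrate the resulting polynomials term by term.
  ∫_0^4/3 u² dx = ∫_0^4/3 (4*x^8 - 64*x^7/3 + 128*x^6/3 - 1024*x^5/27 + 1024*x^4/81) dx. Term by term:
    ∫_0^4/3 4*x^8 dx = 1048576/177147;  ∫_0^4/3 -64*x^7/3 dx = -524288/19683;  ∫_0^4/3 128*x^6/3 dx = 2097152/45927;
    ∫_0^4/3 -1024*x^5/27 dx = -2097152/59049;  ∫_0^4/3 1024*x^4/81 dx = 1048576/98415.
  Sum: 1048576/177147 − 524288/19683 + 2097152/45927 − 2097152/59049 + 1048576/98415 = 524288/6200145.
  ∫_0^4/3 (u')² dx = ∫_0^4/3 (64*x^6 - 256*x^5 + 3328*x^4/9 - 2048*x^3/9 + 4096*x^2/81) dx. Term by term:
    ∫_0^4/3 64*x^6 dx = 1048576/15309;  ∫_0^4/3 -256*x^5 dx = -524288/2187;  ∫_0^4/3 3328*x^4/9 dx = 3407872/10935;
    ∫_0^4/3 -2048*x^3/9 dx = -131072/729;  ∫_0^4/3 4096*x^2/81 dx = 262144/6561.
  Sum: 1048576/15309 − 524288/2187 + 3407872/10935 − 131072/729 + 262144/6561 = 131072/229635.
∫_0^4/3 u² dx = 524288/6200145, so ||u||_L² = 512*sqrt(210)/25515.
∫_0^4/3 (u')² dx = 131072/229635, so ||u'||_L² = 256*sqrt(70)/2835.
Ratio ||u||_L² / ||u'||_L² = 2*sqrt(3)/9.
Sharp Poincaré constant on H^1_0(0, 4/3) is C_P = L/π = 4/(3*π), achieved by sin(3*π/4·x).
A polynomial bump cannot attain the sharp Poincaré constant (only the first sine eigenfunction does), so the ratio is strictly less than C_P, consistent with ||u||_L² ≤ C_P ||u'||_L².


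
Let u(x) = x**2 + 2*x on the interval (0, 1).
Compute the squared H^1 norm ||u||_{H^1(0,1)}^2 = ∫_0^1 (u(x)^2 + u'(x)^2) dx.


||u||_{H^1}^2 = 178/15

The H^1 norm (squared) on an interval (0, L) is
  ||u||_{H^1}^2 = ∫_0^L u(x)^2 dx + ∫_0^L u'(x)^2 dx.
Compute u'(x) = 2*x + 2.
Then u(x)^2 = x**4 + 4*x**3 + 4*x**2 and u'(x)^2 = 4*x**2 + 8*x + 4.
Integrate each monomial from 0 to 1 using ∫_0^1 c·x^n dx = c·1^(n+1)/(n+1):
  ∫_0^1 u(x)^2 dx = ∫_0^1 (x^4 + 4*x^3 + 4*x^2) dx. Term by term:
    ∫_0^1 x^4 dx = 1/5;  ∫_0^1 4*x^3 dx = 1;  ∫_0^1 4*x^2 dx = 4/3.
  Sum: 1/5 + 1 + 4/3 = 38/15.
  ∫_0^1 u'(x)^2 dx = ∫_0^1 (4*x^2 + 8*x + 4) dx. Term by term:
    ∫_0^1 4*x^2 dx = 4/3;  ∫_0^1 8*x dx = 4;  ∫_0^1 4 dx = 4.
  Sum: 4/3 + 4 + 4 = 28/3.
Adding: ||u||_{H^1}^2 = 38/15 + 28/3 = 178/15.


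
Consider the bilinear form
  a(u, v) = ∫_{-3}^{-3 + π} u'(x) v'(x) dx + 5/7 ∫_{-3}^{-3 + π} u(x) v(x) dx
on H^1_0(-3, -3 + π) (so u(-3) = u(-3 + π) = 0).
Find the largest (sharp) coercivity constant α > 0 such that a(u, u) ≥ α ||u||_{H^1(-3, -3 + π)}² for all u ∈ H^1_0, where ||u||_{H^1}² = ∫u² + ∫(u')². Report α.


α = 6/7

Coercivity of a(·,·) on H^1_0(-3, -3 + π) means a(u, u) ≥ α ||u||_{H^1}² for every u ∈ H^1_0.
The interval has length L = π, and Poincaré/coercivity depend only on L. Here a(u, u) = ∫(u')² + (5/7)·∫u².
Here 0 < c = 5/7 < 1. The condition a(u,u) ≥ α||u||_{H^1}² reads (1−α)∫(u')² ≥ (α−c)∫u². Any admissible α is ≤ 1 (rapidly oscillating u have ∫u²/∫(u')² → 0), and α = 1 would force 0 ≥ (1−c)∫u², impossible since c < 1; so 1−α > 0. By the sharp Poincaré inequality on H^1_0 of an interval of length L, ∫(u')² ≥ (π/L)²∫u² with equality for the first sine mode sin(π(x−x₀)/L) (x₀ the left endpoint), so the inequality holds for all u iff (1−α)(π/L)² ≥ α − c, i.e. α ≤ ((π/L)² + c)/((π/L)² + 1) = (1 + c(L/π)²)/(1 + (L/π)²). With (π/L)² = 1 and c = 5/7, the largest admissible constant is α = ((π/L)² + c)/((π/L)² + 1).
Simplifying, α = 6/7.


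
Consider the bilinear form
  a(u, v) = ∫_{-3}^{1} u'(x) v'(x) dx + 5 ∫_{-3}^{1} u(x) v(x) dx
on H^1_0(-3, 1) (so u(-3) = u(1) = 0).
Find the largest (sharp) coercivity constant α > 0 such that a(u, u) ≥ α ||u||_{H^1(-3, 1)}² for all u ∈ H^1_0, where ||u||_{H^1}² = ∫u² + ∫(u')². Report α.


α = 1

Coercivity of a(·,·) on H^1_0(-3, 1) means a(u, u) ≥ α ||u||_{H^1}² for every u ∈ H^1_0.
The interval has length L = 4, and Poincaré/coercivity depend only on L. Here a(u, u) = ∫(u')² + (5)·∫u².
Here c = 5 ≥ 1, so a(u,u) = ∫(u')² + c∫u² ≥ ∫(u')² + ∫u² = ||u||_{H^1}², i.e. α = 1 works. No larger α is possible: a(u,u) ≥ α||u||_{H^1}² means (1−α)∫(u')² ≥ (α−c)∫u², and for the modes u_n = sin(nπ(x−x₀)/L) (x₀ the left endpoint) one has ∫u_n²/∫(u_n')² = (L/(nπ))² → 0, so a(u_n,u_n)/||u_n||_{H^1}² → 1. Hence the optimal constant is α = 1.
Therefore α = 1.


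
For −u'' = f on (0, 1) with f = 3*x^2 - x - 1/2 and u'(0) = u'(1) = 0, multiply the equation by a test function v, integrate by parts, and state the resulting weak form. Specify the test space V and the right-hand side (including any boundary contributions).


V = H^1(0, 1) (no boundary constraint on v; u is determined up to an additive constant); weak form: ∫_0^1 u'v' dx = ∫_0^1 (3*x^2 - x - 1/2) v dx for all v ∈ V.

Multiply both sides by a test function v and integrate from 0 to 1:
  ∫_0^1 −u''(x) v(x) dx = ∫_0^1 f(x) v(x) dx.
Integrate the LHS by parts once:
  ∫_0^1 −u'' v dx = −[u'(x) v(x)]_0^1 + ∫_0^1 u'(x) v'(x) dx.
Thus ∫_0^1 u'(x) v'(x) dx = ∫_0^1 f(x) v(x) dx + [u'(x) v(x)]_0^1.
Choose V so that boundary terms are either known or forced to vanish.
u has homogeneous Neumann: u'(0) = u'(1) = 0. So [u' v]_0^1 = 0·v(1) − 0·v(0) = 0 for any v; take V = H^1(0, 1).
Weak formulation: find u (satisfying any essential BC) such that ∫_0^1 u'(x) v'(x) dx = ∫_0^1 f v dx for all v ∈ V (homogeneous Neumann, so boundary terms vanish).
Substituting f(x) = 3*x^2 - x - 1/2, the right-hand side is ∫_0^1 (3*x^2 - x - 1/2) v dx.
Compatibility check (pure Neumann): taking v ≡ 1 ∈ V gives 0 = ∫_0^1 f dx + (0) − (0), i.e. ∫_0^1 f dx must equal u'(0) − u'(1) = 0. Indeed ∫_0^1 (3*x^2 - x - 1/2) dx = 0, so the data are compatible. The solution is then unique only up to an additive constant (fix it e.g. by requiring ∫_0^1 u dx = 0).


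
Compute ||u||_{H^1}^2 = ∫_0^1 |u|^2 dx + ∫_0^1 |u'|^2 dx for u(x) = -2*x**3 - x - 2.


||u||_{H^1}^2 = 460/21

The H^1 norm (squared) on an interval (0, L) is
  ||u||_{H^1}^2 = ∫_0^L u(x)^2 dx + ∫_0^L u'(x)^2 dx.
Compute u'(x) = -6*x**2 - 1.
Then u(x)^2 = 4*x**6 + 4*x**4 + 8*x**3 + x**2 + 4*x + 4 and u'(x)^2 = 36*x**4 + 12*x**2 + 1.
Integrate each monomial from 0 to 1 using ∫_0^1 c·x^n dx = c·1^(n+1)/(n+1):
  ∫_0^1 u(x)^2 dx = ∫_0^1 (4*x^6 + 4*x^4 + 8*x^3 + x^2 + 4*x + 4) dx. Term by term:
    ∫_0^1 4*x^6 dx = 4/7;  ∫_0^1 4*x^4 dx = 4/5;  ∫_0^1 8*x^3 dx = 2;
    ∫_0^1 x^2 dx = 1/3;  ∫_0^1 4*x dx = 2;  ∫_0^1 4 dx = 4.
  Sum: 4/7 + 4/5 + 2 + 1/3 + 2 + 4 = 1019/105.
  ∫_0^1 u'(x)^2 dx = ∫_0^1 (36*x^4 + 12*x^2 + 1) dx. Term by term:
    ∫_0^1 36*x^4 dx = 36/5;  ∫_0^1 12*x^2 dx = 4;  ∫_0^1 1 dx = 1.
  Sum: 36/5 + 4 + 1 = 61/5.
Adding: ||u||_{H^1}^2 = 1019/105 + 61/5 = 460/21.


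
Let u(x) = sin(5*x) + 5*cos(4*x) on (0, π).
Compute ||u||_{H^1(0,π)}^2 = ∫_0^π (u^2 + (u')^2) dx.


||u||_{H^1(0,π)}^2 = 1700/9 + 451*π/2

u'(x) = -20*sin(4*x) + 5*cos(5*x).
Expand u² and (u')² and integrate term by term on (0, π), using: for integers n ≥ 1, ∫_0^π sin²(nx) dx = ∫_0^π cos²(nx) dx = π/2; for n ≠ n', ∫_0^π sin(nx)sin(n'x) dx = ∫_0^π cos(nx)cos(n'x) dx = 0; and by product-to-sum, ∫_0^π sin(nx)cos(n'x) dx = ½∫_0^π [sin((n+n')x) + sin((n−n')x)] dx, which is 0 when n+n' is even and 2n/(n²−n'²) when n+n' is odd (it need not vanish on (0, π)).
  u² squared terms: (5)²·∫cos(4x)² dx = 25·π/2 = 25*π/2;  (1)²·∫sin(5x)² dx = 1·π/2 = π/2.
  u² cross terms: 2·(5)·(1)·∫cos(4x)·sin(5x) dx = 10·(10/9) = 100/9.
  So ∫_0^π u² dx = 25*π/2 + π/2 + 100/9 = 100/9 + 13*π.
  (u')² squared terms: (-20)²·∫sin(4x)² dx = 400·π/2 = 200*π;  (5)²·∫cos(5x)² dx = 25·π/2 = 25*π/2.
  (u')² cross terms: 2·(-20)·(5)·∫sin(4x)·cos(5x) dx = -200·(-8/9) = 1600/9.
  So ∫_0^π (u')² dx = 200*π + 25*π/2 + 1600/9 = 1600/9 + 425*π/2.
||u||_{H^1}^2 = (100/9 + 13*π) + (1600/9 + 425*π/2) = 1700/9 + 451*π/2.


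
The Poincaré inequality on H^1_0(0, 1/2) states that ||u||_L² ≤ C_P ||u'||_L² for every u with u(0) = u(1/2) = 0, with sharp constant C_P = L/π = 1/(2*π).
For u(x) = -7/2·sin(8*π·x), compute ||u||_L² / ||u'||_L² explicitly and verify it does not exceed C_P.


||u||_L² / ||u'||_L² = 1/(8*π) < C_P = 1/(2*π).

u(x) = -7/2·sin(8*π·x), so u'(x) = -28*π*cos(8*π*x).
Writing u(x) = A·sin(kπx/L) with A = -7/2 and k = 4, use ∫_0^L sin²(kπx/L) dx = L/2 and ∫_0^L cos²(kπx/L) dx = L/2.
u² = 49/4·sin²(8*π·x) and (u')² = 784*π^2·cos²(8*π·x), and each of sin², cos² integrates to L/2 = 1/4 over (0, 1/2).
∫_0^1/2 u² dx = 49/16, so ||u||_L² = 7/4.
∫_0^1/2 (u')² dx = 196*π^2, so ||u'||_L² = 14*π.
Ratio ||u||_L² / ||u'||_L² = 1/(8*π).
Sharp Poincaré constant on H^1_0(0, 1/2) is C_P = L/π = 1/(2*π), achieved by sin(2*π·x).
This is the k = 4 harmonic; the ratio L/(kπ) is strictly less than C_P = L/π, consistent with the sharp inequality ||u||_L² ≤ C_P ||u'||_L².


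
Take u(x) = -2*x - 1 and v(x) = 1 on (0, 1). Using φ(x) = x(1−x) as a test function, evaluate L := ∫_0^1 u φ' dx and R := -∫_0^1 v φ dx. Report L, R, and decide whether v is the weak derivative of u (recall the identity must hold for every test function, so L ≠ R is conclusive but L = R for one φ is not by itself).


LHS = 1/3, RHS = -1/6. No, v is not the weak derivative of u.

u(x) = -2*x - 1, classical derivative u'(x) = -2.
φ(x) = x(1−x), so φ'(x) = 1 - 2*x.
Note φ(0) = φ(1) = 0, so the boundary term u·φ vanishes.
LHS = ∫_0^1 u(x) φ'(x) dx = ∫_0^1 (4*x^2 - 1) dx. Term by term:
  ∫_0^1 4*x^2 dx = 4/3;  ∫_0^1 -1 dx = -1.
Sum: 4/3 − 1 = 1/3.
So LHS = 1/3.
∫_0^1 v(x) φ(x) dx = ∫_0^1 (-x^2 + x) dx. Term by term:
  ∫_0^1 -x^2 dx = -1/3;  ∫_0^1 x dx = 1/2.
Sum: -1/3 + 1/2 = 1/6.
So RHS = -∫_0^1 v(x) φ(x) dx = -1/6.
LHS − RHS = 1/2 ≠ 0, so the identity fails.
(For a valid weak derivative the identity must hold for EVERY test function, in particular this one. The failure shows v is NOT the weak derivative of u.)
Correct weak derivative would be u'(x) = -2.


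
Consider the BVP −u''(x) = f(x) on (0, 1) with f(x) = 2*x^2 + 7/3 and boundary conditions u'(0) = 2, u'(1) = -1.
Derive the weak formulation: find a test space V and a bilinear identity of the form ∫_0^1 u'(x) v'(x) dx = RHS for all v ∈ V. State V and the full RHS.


V = H^1(0, 1) (v unrestricted at boundary; u is determined up to an additive constant); weak form: ∫_0^1 u'v' dx = ∫_0^1 (2*x^2 + 7/3) v dx − v(1) − 2·v(0) for all v ∈ V.

Multiply both sides by a test function v and integrate from 0 to 1:
  ∫_0^1 −u''(x) v(x) dx = ∫_0^1 f(x) v(x) dx.
Integrate the LHS by parts once:
  ∫_0^1 −u'' v dx = −[u'(x) v(x)]_0^1 + ∫_0^1 u'(x) v'(x) dx.
Thus ∫_0^1 u'(x) v'(x) dx = ∫_0^1 f(x) v(x) dx + [u'(x) v(x)]_0^1.
Choose V so that boundary terms are either known or forced to vanish.
u has inhomogeneous Neumann u'(0) = 2, u'(1) = -1. [u' v]_0^1 = (-1)·v(1) − (2)·v(0) = − v(1) − 2·v(0). Take V = H^1(0, 1); boundary term becomes part of RHS.
Weak formulation: find u (satisfying any essential BC) such that ∫_0^1 u'(x) v'(x) dx = ∫_0^1 f v dx − v(1) − 2·v(0) for all v ∈ V (Neumann data are natural BCs: they enter the RHS as boundary terms).
Substituting f(x) = 2*x^2 + 7/3, the right-hand side is ∫_0^1 (2*x^2 + 7/3) v dx − v(1) − 2·v(0).
Compatibility check (pure Neumann): taking v ≡ 1 ∈ V gives 0 = ∫_0^1 f dx + (-1) − (2), i.e. ∫_0^1 f dx must equal u'(0) − u'(1) = 3. Indeed ∫_0^1 (2*x^2 + 7/3) dx = 3, so the data are compatible. The solution is then unique only up to an additive constant (fix it e.g. by requiring ∫_0^1 u dx = 0).


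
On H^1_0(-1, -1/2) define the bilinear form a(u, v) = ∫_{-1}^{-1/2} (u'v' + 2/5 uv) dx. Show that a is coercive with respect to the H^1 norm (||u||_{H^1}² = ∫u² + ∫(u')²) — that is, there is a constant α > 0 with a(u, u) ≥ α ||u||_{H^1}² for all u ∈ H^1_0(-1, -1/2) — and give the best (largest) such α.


α = 2*(1 + 10*π^2)/(5*(1 + 4*π^2))

Coercivity of a(·,·) on H^1_0(-1, -1/2) means a(u, u) ≥ α ||u||_{H^1}² for every u ∈ H^1_0.
The interval has length L = 1/2, and Poincaré/coercivity depend only on L. Here a(u, u) = ∫(u')² + (2/5)·∫u².
Here 0 < c = 2/5 < 1. The condition a(u,u) ≥ α||u||_{H^1}² reads (1−α)∫(u')² ≥ (α−c)∫u². Any admissible α is ≤ 1 (rapidly oscillating u have ∫u²/∫(u')² → 0), and α = 1 would force 0 ≥ (1−c)∫u², impossible since c < 1; so 1−α > 0. By the sharp Poincaré inequality on H^1_0 of an interval of length L, ∫(u')² ≥ (π/L)²∫u² with equality for the first sine mode sin(π(x−x₀)/L) (x₀ the left endpoint), so the inequality holds for all u iff (1−α)(π/L)² ≥ α − c, i.e. α ≤ ((π/L)² + c)/((π/L)² + 1) = (1 + c(L/π)²)/(1 + (L/π)²). With (π/L)² = 4*π^2 and c = 2/5, the largest admissible constant is α = ((π/L)² + c)/((π/L)² + 1).
Simplifying, α = 2*(1 + 10*π^2)/(5*(1 + 4*π^2)).


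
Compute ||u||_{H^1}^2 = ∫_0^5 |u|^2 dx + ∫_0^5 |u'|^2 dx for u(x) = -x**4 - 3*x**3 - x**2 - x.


||u||_{H^1}^2 = 275399735/252

The H^1 norm (squared) on an interval (0, L) is
  ||u||_{H^1}^2 = ∫_0^L u(x)^2 dx + ∫_0^L u'(x)^2 dx.
Compute u'(x) = -4*x**3 - 9*x**2 - 2*x - 1.
Then u(x)^2 = x**8 + 6*x**7 + 11*x**6 + 8*x**5 + 7*x**4 + 2*x**3 + x**2 and u'(x)^2 = 16*x**6 + 72*x**5 + 97*x**4 + 44*x**3 + 22*x**2 + 4*x + 1.
Integrate each monomial from 0 to 5 using ∫_0^5 c·x^n dx = c·5^(n+1)/(n+1):
  ∫_0^5 u(x)^2 dx = ∫_0^5 (x^8 + 6*x^7 + 11*x^6 + 8*x^5 + 7*x^4 + 2*x^3 + x^2) dx. Term by term:
    ∫_0^5 x^8 dx = 1953125/9;  ∫_0^5 6*x^7 dx = 1171875/4;  ∫_0^5 11*x^6 dx = 859375/7;
    ∫_0^5 8*x^5 dx = 62500/3;  ∫_0^5 7*x^4 dx = 4375;  ∫_0^5 2*x^3 dx = 625/2;
    ∫_0^5 x^2 dx = 125/3.
  Sum: 1953125/9 + 1171875/4 + 859375/7 + 62500/3 + 4375 + 625/2 + 125/3 = 165894875/252.
  ∫_0^5 u'(x)^2 dx = ∫_0^5 (16*x^6 + 72*x^5 + 97*x^4 + 44*x^3 + 22*x^2 + 4*x + 1) dx. Term by term:
    ∫_0^5 16*x^6 dx = 1250000/7;  ∫_0^5 72*x^5 dx = 187500;  ∫_0^5 97*x^4 dx = 60625;
    ∫_0^5 44*x^3 dx = 6875;  ∫_0^5 22*x^2 dx = 2750/3;  ∫_0^5 4*x dx = 50;
    ∫_0^5 1 dx = 5.
  Sum: 1250000/7 + 187500 + 60625 + 6875 + 2750/3 + 50 + 5 = 9125405/21.
Adding: ||u||_{H^1}^2 = 165894875/252 + 9125405/21 = 275399735/252.
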